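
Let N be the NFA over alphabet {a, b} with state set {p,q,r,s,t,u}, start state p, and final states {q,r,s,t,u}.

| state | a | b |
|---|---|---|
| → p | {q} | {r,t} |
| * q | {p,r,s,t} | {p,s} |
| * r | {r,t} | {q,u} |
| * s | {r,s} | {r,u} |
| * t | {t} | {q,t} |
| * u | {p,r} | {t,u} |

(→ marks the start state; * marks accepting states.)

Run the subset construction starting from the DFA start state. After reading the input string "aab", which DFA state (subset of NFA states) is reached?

Start: {p}.
δ(p,a) = {q}.
Union: {q}.
After a: {q}.
δ(q,a) = {p,r,s,t}.
Union: {p,r,s,t}.
After a: {p,r,s,t}.
δ(p,b) = {r,t}; δ(r,b) = {q,u}; δ(s,b) = {r,u}; δ(t,b) = {q,t}.
Union: {q,r,t,u}.
After b: {q,r,t,u}.

{q,r,t,u}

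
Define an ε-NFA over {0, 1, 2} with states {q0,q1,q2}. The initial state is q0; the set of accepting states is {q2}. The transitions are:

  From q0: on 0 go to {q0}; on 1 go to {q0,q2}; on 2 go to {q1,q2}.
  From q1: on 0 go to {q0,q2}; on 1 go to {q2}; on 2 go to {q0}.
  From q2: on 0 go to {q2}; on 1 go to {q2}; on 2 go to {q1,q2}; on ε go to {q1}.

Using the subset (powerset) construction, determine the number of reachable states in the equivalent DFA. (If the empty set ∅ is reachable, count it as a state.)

3

Start state of the DFA: {q0} (ε-closure of the NFA start).
{q0} --0--> {q0}  [seen]
{q0} --1--> {q0,q1,q2}  [new]
{q0} --2--> {q1,q2}  [new]
{q0,q1,q2} --0--> {q0,q1,q2}  [seen]
{q0,q1,q2} --1--> {q0,q1,q2}  [seen]
{q0,q1,q2} --2--> {q0,q1,q2}  [seen]
{q1,q2} --0--> {q0,q1,q2}  [seen]
{q1,q2} --1--> {q1,q2}  [seen]
{q1,q2} --2--> {q0,q1,q2}  [seen]
Reachable DFA states: {q0}, {q0,q1,q2}, {q1,q2}.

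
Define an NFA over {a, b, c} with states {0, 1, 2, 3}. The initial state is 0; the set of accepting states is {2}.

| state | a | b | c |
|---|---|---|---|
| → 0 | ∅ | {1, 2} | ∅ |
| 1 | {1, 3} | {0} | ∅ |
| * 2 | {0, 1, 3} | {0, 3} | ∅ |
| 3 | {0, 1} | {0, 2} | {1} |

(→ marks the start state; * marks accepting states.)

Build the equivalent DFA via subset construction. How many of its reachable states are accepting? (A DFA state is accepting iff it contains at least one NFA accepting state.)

4

Start state of the DFA: {0}.
{0} --a--> ∅  [new]
{0} --b--> {1, 2}  [new]
{0} --c--> ∅  [seen]
∅ --a--> ∅  [seen]
∅ --b--> ∅  [seen]
∅ --c--> ∅  [seen]
{1, 2} --a--> {0, 1, 3}  [new]
{1, 2} --b--> {0, 3}  [new]
{1, 2} --c--> ∅  [seen]
{0, 1, 3} --a--> {0, 1, 3}  [seen]
{0, 1, 3} --b--> {0, 1, 2}  [new]
{0, 1, 3} --c--> {1}  [new]
{0, 3} --a--> {0, 1}  [new]
{0, 3} --b--> {0, 1, 2}  [seen]
{0, 3} --c--> {1}  [seen]
{0, 1, 2} --a--> {0, 1, 3}  [seen]
{0, 1, 2} --b--> {0, 1, 2, 3}  [new]
{0, 1, 2} --c--> ∅  [seen]
{1} --a--> {1, 3}  [new]
{1} --b--> {0}  [seen]
{1} --c--> ∅  [seen]
{0, 1} --a--> {1, 3}  [seen]
{0, 1} --b--> {0, 1, 2}  [seen]
{0, 1} --c--> ∅  [seen]
{0, 1, 2, 3} --a--> {0, 1, 3}  [seen]
{0, 1, 2, 3} --b--> {0, 1, 2, 3}  [seen]
{0, 1, 2, 3} --c--> {1}  [seen]
{1, 3} --a--> {0, 1, 3}  [seen]
{1, 3} --b--> {0, 2}  [new]
{1, 3} --c--> {1}  [seen]
{0, 2} --a--> {0, 1, 3}  [seen]
{0, 2} --b--> {0, 1, 2, 3}  [seen]
{0, 2} --c--> ∅  [seen]
Reachable DFA states: {0}, ∅, {1, 2}, {0, 1, 3}, {0, 3}, {0, 1, 2}, {1}, {0, 1}, {0, 1, 2, 3}, {1, 3}, {0, 2}.
Accepting DFA states (contain an NFA accepting state): {1, 2}, {0, 1, 2}, {0, 1, 2, 3}, {0, 2}.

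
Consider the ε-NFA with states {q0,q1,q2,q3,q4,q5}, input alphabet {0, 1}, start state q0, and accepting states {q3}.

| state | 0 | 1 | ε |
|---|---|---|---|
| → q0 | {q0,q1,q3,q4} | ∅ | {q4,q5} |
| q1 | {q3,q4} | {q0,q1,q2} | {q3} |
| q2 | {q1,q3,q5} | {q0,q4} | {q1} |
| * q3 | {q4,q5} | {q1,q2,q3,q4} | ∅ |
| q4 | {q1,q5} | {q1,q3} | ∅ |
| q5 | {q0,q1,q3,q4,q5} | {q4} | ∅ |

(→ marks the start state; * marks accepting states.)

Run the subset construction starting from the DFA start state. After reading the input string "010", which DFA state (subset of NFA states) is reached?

{q0,q1,q3,q4,q5}

Start: {q0,q4,q5}.
δ(q0,0) = {q0,q1,q3,q4}; δ(q4,0) = {q1,q5}; δ(q5,0) = {q0,q1,q3,q4,q5}.
Union: {q0,q1,q3,q4,q5}.
After 0: {q0,q1,q3,q4,q5}.
δ(q0,1) = ∅; δ(q1,1) = {q0,q1,q2}; δ(q3,1) = {q1,q2,q3,q4}; δ(q4,1) = {q1,q3}; δ(q5,1) = {q4}.
Union: {q0,q1,q2,q3,q4}.
ε-closure gives {q0,q1,q2,q3,q4,q5}.
After 1: {q0,q1,q2,q3,q4,q5}.
δ(q0,0) = {q0,q1,q3,q4}; δ(q1,0) = {q3,q4}; δ(q2,0) = {q1,q3,q5}; δ(q3,0) = {q4,q5}; δ(q4,0) = {q1,q5}; δ(q5,0) = {q0,q1,q3,q4,q5}.
Union: {q0,q1,q3,q4,q5}.
After 0: {q0,q1,q3,q4,q5}.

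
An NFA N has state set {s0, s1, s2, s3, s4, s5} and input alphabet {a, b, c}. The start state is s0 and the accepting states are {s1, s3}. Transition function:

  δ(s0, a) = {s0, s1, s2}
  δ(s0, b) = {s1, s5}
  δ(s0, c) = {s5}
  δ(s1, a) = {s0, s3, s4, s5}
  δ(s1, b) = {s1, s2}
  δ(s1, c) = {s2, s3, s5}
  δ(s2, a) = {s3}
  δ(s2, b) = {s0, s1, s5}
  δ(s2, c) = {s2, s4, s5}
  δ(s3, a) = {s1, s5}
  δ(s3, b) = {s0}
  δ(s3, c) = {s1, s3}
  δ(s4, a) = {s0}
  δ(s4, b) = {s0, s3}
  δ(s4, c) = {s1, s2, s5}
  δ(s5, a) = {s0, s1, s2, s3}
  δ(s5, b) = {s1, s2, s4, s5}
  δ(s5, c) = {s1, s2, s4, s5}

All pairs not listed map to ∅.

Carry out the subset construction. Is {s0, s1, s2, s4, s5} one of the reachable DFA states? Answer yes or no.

Start state of the DFA: {s0}.
{s0} --a--> {s0, s1, s2}  [new]
{s0} --b--> {s1, s5}  [new]
{s0} --c--> {s5}  [new]
{s0, s1, s2} --a--> {s0, s1, s2, s3, s4, s5}  [new]
{s0, s1, s2} --b--> {s0, s1, s2, s5}  [new]
{s0, s1, s2} --c--> {s2, s3, s4, s5}  [new]
{s1, s5} --a--> {s0, s1, s2, s3, s4, s5}  [seen]
{s1, s5} --b--> {s1, s2, s4, s5}  [new]
{s1, s5} --c--> {s1, s2, s3, s4, s5}  [new]
{s5} --a--> {s0, s1, s2, s3}  [new]
{s5} --b--> {s1, s2, s4, s5}  [seen]
{s5} --c--> {s1, s2, s4, s5}  [seen]
{s0, s1, s2, s3, s4, s5} --a--> {s0, s1, s2, s3, s4, s5}  [seen]
{s0, s1, s2, s3, s4, s5} --b--> {s0, s1, s2, s3, s4, s5}  [seen]
{s0, s1, s2, s3, s4, s5} --c--> {s1, s2, s3, s4, s5}  [seen]
{s0, s1, s2, s5} --a--> {s0, s1, s2, s3, s4, s5}  [seen]
{s0, s1, s2, s5} --b--> {s0, s1, s2, s4, s5}  [new]
{s0, s1, s2, s5} --c--> {s1, s2, s3, s4, s5}  [seen]
{s2, s3, s4, s5} --a--> {s0, s1, s2, s3, s5}  [new]
{s2, s3, s4, s5} --b--> {s0, s1, s2, s3, s4, s5}  [seen]
{s2, s3, s4, s5} --c--> {s1, s2, s3, s4, s5}  [seen]
{s1, s2, s4, s5} --a--> {s0, s1, s2, s3, s4, s5}  [seen]
{s1, s2, s4, s5} --b--> {s0, s1, s2, s3, s4, s5}  [seen]
{s1, s2, s4, s5} --c--> {s1, s2, s3, s4, s5}  [seen]
{s1, s2, s3, s4, s5} --a--> {s0, s1, s2, s3, s4, s5}  [seen]
{s1, s2, s3, s4, s5} --b--> {s0, s1, s2, s3, s4, s5}  [seen]
{s1, s2, s3, s4, s5} --c--> {s1, s2, s3, s4, s5}  [seen]
{s0, s1, s2, s3} --a--> {s0, s1, s2, s3, s4, s5}  [seen]
{s0, s1, s2, s3} --b--> {s0, s1, s2, s5}  [seen]
{s0, s1, s2, s3} --c--> {s1, s2, s3, s4, s5}  [seen]
{s0, s1, s2, s4, s5} --a--> {s0, s1, s2, s3, s4, s5}  [seen]
{s0, s1, s2, s4, s5} --b--> {s0, s1, s2, s3, s4, s5}  [seen]
{s0, s1, s2, s4, s5} --c--> {s1, s2, s3, s4, s5}  [seen]
{s0, s1, s2, s3, s5} --a--> {s0, s1, s2, s3, s4, s5}  [seen]
{s0, s1, s2, s3, s5} --b--> {s0, s1, s2, s4, s5}  [seen]
{s0, s1, s2, s3, s5} --c--> {s1, s2, s3, s4, s5}  [seen]
Reachable DFA states: {s0}, {s0, s1, s2}, {s1, s5}, {s5}, {s0, s1, s2, s3, s4, s5}, {s0, s1, s2, s5}, {s2, s3, s4, s5}, {s1, s2, s4, s5}, {s1, s2, s3, s4, s5}, {s0, s1, s2, s3}, {s0, s1, s2, s4, s5}, {s0, s1, s2, s3, s5}.
{s0, s1, s2, s4, s5} is among them.

yes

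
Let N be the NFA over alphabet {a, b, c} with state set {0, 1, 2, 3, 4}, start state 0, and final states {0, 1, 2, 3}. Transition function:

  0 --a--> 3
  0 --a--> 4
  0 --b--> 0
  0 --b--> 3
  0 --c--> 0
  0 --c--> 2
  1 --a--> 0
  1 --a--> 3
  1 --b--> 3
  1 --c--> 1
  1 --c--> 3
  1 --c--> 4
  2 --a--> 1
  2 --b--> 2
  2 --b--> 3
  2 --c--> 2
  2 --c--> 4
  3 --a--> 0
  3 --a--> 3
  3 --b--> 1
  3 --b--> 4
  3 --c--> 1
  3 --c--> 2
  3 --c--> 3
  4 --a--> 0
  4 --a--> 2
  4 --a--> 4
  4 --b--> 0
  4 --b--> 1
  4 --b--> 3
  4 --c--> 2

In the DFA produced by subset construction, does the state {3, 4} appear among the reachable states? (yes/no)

Start state of the DFA: {0}.
{0} --a--> {3, 4}  [new]
{0} --b--> {0, 3}  [new]
{0} --c--> {0, 2}  [new]
{3, 4} --a--> {0, 2, 3, 4}  [new]
{3, 4} --b--> {0, 1, 3, 4}  [new]
{3, 4} --c--> {1, 2, 3}  [new]
{0, 3} --a--> {0, 3, 4}  [new]
{0, 3} --b--> {0, 1, 3, 4}  [seen]
{0, 3} --c--> {0, 1, 2, 3}  [new]
{0, 2} --a--> {1, 3, 4}  [new]
{0, 2} --b--> {0, 2, 3}  [new]
{0, 2} --c--> {0, 2, 4}  [new]
{0, 2, 3, 4} --a--> {0, 1, 2, 3, 4}  [new]
{0, 2, 3, 4} --b--> {0, 1, 2, 3, 4}  [seen]
{0, 2, 3, 4} --c--> {0, 1, 2, 3, 4}  [seen]
{0, 1, 3, 4} --a--> {0, 2, 3, 4}  [seen]
{0, 1, 3, 4} --b--> {0, 1, 3, 4}  [seen]
{0, 1, 3, 4} --c--> {0, 1, 2, 3, 4}  [seen]
{1, 2, 3} --a--> {0, 1, 3}  [new]
{1, 2, 3} --b--> {1, 2, 3, 4}  [new]
{1, 2, 3} --c--> {1, 2, 3, 4}  [seen]
{0, 3, 4} --a--> {0, 2, 3, 4}  [seen]
{0, 3, 4} --b--> {0, 1, 3, 4}  [seen]
{0, 3, 4} --c--> {0, 1, 2, 3}  [seen]
{0, 1, 2, 3} --a--> {0, 1, 3, 4}  [seen]
{0, 1, 2, 3} --b--> {0, 1, 2, 3, 4}  [seen]
{0, 1, 2, 3} --c--> {0, 1, 2, 3, 4}  [seen]
{1, 3, 4} --a--> {0, 2, 3, 4}  [seen]
{1, 3, 4} --b--> {0, 1, 3, 4}  [seen]
{1, 3, 4} --c--> {1, 2, 3, 4}  [seen]
{0, 2, 3} --a--> {0, 1, 3, 4}  [seen]
{0, 2, 3} --b--> {0, 1, 2, 3, 4}  [seen]
{0, 2, 3} --c--> {0, 1, 2, 3, 4}  [seen]
{0, 2, 4} --a--> {0, 1, 2, 3, 4}  [seen]
{0, 2, 4} --b--> {0, 1, 2, 3}  [seen]
{0, 2, 4} --c--> {0, 2, 4}  [seen]
{0, 1, 2, 3, 4} --a--> {0, 1, 2, 3, 4}  [seen]
{0, 1, 2, 3, 4} --b--> {0, 1, 2, 3, 4}  [seen]
{0, 1, 2, 3, 4} --c--> {0, 1, 2, 3, 4}  [seen]
{0, 1, 3} --a--> {0, 3, 4}  [seen]
{0, 1, 3} --b--> {0, 1, 3, 4}  [seen]
{0, 1, 3} --c--> {0, 1, 2, 3, 4}  [seen]
{1, 2, 3, 4} --a--> {0, 1, 2, 3, 4}  [seen]
{1, 2, 3, 4} --b--> {0, 1, 2, 3, 4}  [seen]
{1, 2, 3, 4} --c--> {1, 2, 3, 4}  [seen]
Reachable DFA states: {0}, {3, 4}, {0, 3}, {0, 2}, {0, 2, 3, 4}, {0, 1, 3, 4}, {1, 2, 3}, {0, 3, 4}, {0, 1, 2, 3}, {1, 3, 4}, {0, 2, 3}, {0, 2, 4}, {0, 1, 2, 3, 4}, {0, 1, 3}, {1, 2, 3, 4}.
{3, 4} is among them.

yes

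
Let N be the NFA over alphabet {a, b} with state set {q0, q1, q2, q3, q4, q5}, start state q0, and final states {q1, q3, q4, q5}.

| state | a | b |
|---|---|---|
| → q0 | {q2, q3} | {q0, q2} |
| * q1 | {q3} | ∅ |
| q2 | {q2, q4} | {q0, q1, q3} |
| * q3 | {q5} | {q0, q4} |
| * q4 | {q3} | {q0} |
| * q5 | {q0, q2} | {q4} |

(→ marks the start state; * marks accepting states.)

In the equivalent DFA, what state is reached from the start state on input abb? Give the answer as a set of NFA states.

Start: {q0}.
δ(q0,a) = {q2, q3}.
Union: {q2, q3}.
After a: {q2, q3}.
δ(q2,b) = {q0, q1, q3}; δ(q3,b) = {q0, q4}.
Union: {q0, q1, q3, q4}.
After b: {q0, q1, q3, q4}.
δ(q0,b) = {q0, q2}; δ(q1,b) = ∅; δ(q3,b) = {q0, q4}; δ(q4,b) = {q0}.
Union: {q0, q2, q4}.
After b: {q0, q2, q4}.

{q0, q2, q4}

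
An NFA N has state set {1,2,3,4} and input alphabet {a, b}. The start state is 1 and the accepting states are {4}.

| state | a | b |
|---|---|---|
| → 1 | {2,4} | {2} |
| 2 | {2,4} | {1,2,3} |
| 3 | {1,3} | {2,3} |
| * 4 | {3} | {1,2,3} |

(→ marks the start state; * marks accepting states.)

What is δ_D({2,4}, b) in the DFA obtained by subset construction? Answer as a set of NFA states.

{1,2,3}

δ(2,b) = {1,2,3}; δ(4,b) = {1,2,3}.
Union: {1,2,3}.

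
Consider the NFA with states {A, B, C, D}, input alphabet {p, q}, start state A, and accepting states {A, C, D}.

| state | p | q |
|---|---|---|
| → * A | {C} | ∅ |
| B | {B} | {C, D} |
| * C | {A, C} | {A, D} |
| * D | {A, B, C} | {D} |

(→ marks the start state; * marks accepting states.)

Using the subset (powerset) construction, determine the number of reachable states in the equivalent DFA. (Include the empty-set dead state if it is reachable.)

Start state of the DFA: {A}.
{A} --p--> {C}  [new]
{A} --q--> ∅  [new]
{C} --p--> {A, C}  [new]
{C} --q--> {A, D}  [new]
∅ --p--> ∅  [seen]
∅ --q--> ∅  [seen]
{A, C} --p--> {A, C}  [seen]
{A, C} --q--> {A, D}  [seen]
{A, D} --p--> {A, B, C}  [new]
{A, D} --q--> {D}  [new]
{A, B, C} --p--> {A, B, C}  [seen]
{A, B, C} --q--> {A, C, D}  [new]
{D} --p--> {A, B, C}  [seen]
{D} --q--> {D}  [seen]
{A, C, D} --p--> {A, B, C}  [seen]
{A, C, D} --q--> {A, D}  [seen]
Reachable DFA states: {A}, {C}, ∅, {A, C}, {A, D}, {A, B, C}, {D}, {A, C, D}.

8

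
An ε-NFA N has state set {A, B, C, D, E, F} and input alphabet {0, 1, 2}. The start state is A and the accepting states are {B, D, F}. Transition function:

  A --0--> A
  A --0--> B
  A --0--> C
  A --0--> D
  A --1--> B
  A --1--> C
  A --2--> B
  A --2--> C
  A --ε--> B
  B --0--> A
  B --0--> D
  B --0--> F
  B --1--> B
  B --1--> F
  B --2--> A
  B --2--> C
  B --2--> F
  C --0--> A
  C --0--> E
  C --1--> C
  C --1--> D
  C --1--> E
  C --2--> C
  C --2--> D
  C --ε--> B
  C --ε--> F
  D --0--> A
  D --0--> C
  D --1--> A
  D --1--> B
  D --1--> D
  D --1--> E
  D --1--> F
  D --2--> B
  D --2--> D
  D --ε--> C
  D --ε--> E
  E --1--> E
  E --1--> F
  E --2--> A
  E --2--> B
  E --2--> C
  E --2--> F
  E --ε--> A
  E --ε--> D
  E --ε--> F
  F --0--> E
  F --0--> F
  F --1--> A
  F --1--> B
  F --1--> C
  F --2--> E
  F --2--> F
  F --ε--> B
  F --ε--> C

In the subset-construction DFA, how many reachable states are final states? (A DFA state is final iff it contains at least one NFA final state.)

4

Start state of the DFA: {A, B} (ε-closure of the NFA start).
{A, B} --0--> {A, B, C, D, E, F}  [new]
{A, B} --1--> {B, C, F}  [new]
{A, B} --2--> {A, B, C, F}  [new]
{A, B, C, D, E, F} --0--> {A, B, C, D, E, F}  [seen]
{A, B, C, D, E, F} --1--> {A, B, C, D, E, F}  [seen]
{A, B, C, D, E, F} --2--> {A, B, C, D, E, F}  [seen]
{B, C, F} --0--> {A, B, C, D, E, F}  [seen]
{B, C, F} --1--> {A, B, C, D, E, F}  [seen]
{B, C, F} --2--> {A, B, C, D, E, F}  [seen]
{A, B, C, F} --0--> {A, B, C, D, E, F}  [seen]
{A, B, C, F} --1--> {A, B, C, D, E, F}  [seen]
{A, B, C, F} --2--> {A, B, C, D, E, F}  [seen]
Reachable DFA states: {A, B}, {A, B, C, D, E, F}, {B, C, F}, {A, B, C, F}.
Accepting DFA states (contain an NFA accepting state): {A, B}, {A, B, C, D, E, F}, {B, C, F}, {A, B, C, F}.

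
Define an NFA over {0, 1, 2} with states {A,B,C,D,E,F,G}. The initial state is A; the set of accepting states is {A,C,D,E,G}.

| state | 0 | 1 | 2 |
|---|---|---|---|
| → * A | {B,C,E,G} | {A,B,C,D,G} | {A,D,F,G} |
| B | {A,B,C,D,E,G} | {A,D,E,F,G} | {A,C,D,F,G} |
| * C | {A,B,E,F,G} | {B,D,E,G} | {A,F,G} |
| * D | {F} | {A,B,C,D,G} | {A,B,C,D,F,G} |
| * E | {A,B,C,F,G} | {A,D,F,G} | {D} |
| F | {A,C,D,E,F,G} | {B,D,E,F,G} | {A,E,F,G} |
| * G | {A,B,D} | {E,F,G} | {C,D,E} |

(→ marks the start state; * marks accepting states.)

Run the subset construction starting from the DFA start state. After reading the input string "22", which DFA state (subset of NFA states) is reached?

Start: {A}.
δ(A,2) = {A,D,F,G}.
Union: {A,D,F,G}.
After 2: {A,D,F,G}.
δ(A,2) = {A,D,F,G}; δ(D,2) = {A,B,C,D,F,G}; δ(F,2) = {A,E,F,G}; δ(G,2) = {C,D,E}.
Union: {A,B,C,D,E,F,G}.
After 2: {A,B,C,D,E,F,G}.

{A,B,C,D,E,F,G}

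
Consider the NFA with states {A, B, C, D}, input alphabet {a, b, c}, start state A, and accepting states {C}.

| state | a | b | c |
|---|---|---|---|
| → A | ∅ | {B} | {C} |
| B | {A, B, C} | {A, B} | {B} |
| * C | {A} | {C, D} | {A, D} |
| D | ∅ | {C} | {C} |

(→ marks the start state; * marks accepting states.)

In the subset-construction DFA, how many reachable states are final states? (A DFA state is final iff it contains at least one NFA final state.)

Start state of the DFA: {A}.
{A} --a--> ∅  [new]
{A} --b--> {B}  [new]
{A} --c--> {C}  [new]
∅ --a--> ∅  [seen]
∅ --b--> ∅  [seen]
∅ --c--> ∅  [seen]
{B} --a--> {A, B, C}  [new]
{B} --b--> {A, B}  [new]
{B} --c--> {B}  [seen]
{C} --a--> {A}  [seen]
{C} --b--> {C, D}  [new]
{C} --c--> {A, D}  [new]
{A, B, C} --a--> {A, B, C}  [seen]
{A, B, C} --b--> {A, B, C, D}  [new]
{A, B, C} --c--> {A, B, C, D}  [seen]
{A, B} --a--> {A, B, C}  [seen]
{A, B} --b--> {A, B}  [seen]
{A, B} --c--> {B, C}  [new]
{C, D} --a--> {A}  [seen]
{C, D} --b--> {C, D}  [seen]
{C, D} --c--> {A, C, D}  [new]
{A, D} --a--> ∅  [seen]
{A, D} --b--> {B, C}  [seen]
{A, D} --c--> {C}  [seen]
{A, B, C, D} --a--> {A, B, C}  [seen]
{A, B, C, D} --b--> {A, B, C, D}  [seen]
{A, B, C, D} --c--> {A, B, C, D}  [seen]
{B, C} --a--> {A, B, C}  [seen]
{B, C} --b--> {A, B, C, D}  [seen]
{B, C} --c--> {A, B, D}  [new]
{A, C, D} --a--> {A}  [seen]
{A, C, D} --b--> {B, C, D}  [new]
{A, C, D} --c--> {A, C, D}  [seen]
{A, B, D} --a--> {A, B, C}  [seen]
{A, B, D} --b--> {A, B, C}  [seen]
{A, B, D} --c--> {B, C}  [seen]
{B, C, D} --a--> {A, B, C}  [seen]
{B, C, D} --b--> {A, B, C, D}  [seen]
{B, C, D} --c--> {A, B, C, D}  [seen]
Reachable DFA states: {A}, ∅, {B}, {C}, {A, B, C}, {A, B}, {C, D}, {A, D}, {A, B, C, D}, {B, C}, {A, C, D}, {A, B, D}, {B, C, D}.
Accepting DFA states (contain an NFA accepting state): {C}, {A, B, C}, {C, D}, {A, B, C, D}, {B, C}, {A, C, D}, {B, C, D}.

7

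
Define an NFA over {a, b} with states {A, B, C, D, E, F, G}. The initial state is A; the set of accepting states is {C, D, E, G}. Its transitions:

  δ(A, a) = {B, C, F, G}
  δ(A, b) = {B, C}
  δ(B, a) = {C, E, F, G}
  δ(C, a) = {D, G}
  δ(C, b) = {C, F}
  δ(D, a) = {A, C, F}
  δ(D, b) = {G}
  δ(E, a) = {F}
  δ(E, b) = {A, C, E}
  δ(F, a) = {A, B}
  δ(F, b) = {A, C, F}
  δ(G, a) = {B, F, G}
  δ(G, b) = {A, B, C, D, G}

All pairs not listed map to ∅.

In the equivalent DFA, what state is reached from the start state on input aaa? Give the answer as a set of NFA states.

{A, B, C, D, E, F, G}

Start: {A}.
δ(A,a) = {B, C, F, G}.
Union: {B, C, F, G}.
After a: {B, C, F, G}.
δ(B,a) = {C, E, F, G}; δ(C,a) = {D, G}; δ(F,a) = {A, B}; δ(G,a) = {B, F, G}.
Union: {A, B, C, D, E, F, G}.
After a: {A, B, C, D, E, F, G}.
δ(A,a) = {B, C, F, G}; δ(B,a) = {C, E, F, G}; δ(C,a) = {D, G}; δ(D,a) = {A, C, F}; δ(E,a) = {F}; δ(F,a) = {A, B}; δ(G,a) = {B, F, G}.
Union: {A, B, C, D, E, F, G}.
After a: {A, B, C, D, E, F, G}.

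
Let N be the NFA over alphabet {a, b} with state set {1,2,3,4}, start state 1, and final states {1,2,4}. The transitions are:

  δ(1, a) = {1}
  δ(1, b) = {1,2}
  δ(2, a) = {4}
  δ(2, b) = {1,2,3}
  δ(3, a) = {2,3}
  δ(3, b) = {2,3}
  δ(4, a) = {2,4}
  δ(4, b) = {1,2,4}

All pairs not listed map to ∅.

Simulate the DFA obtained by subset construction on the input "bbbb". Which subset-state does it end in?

{1,2,3}

Start: {1}.
δ(1,b) = {1,2}.
Union: {1,2}.
After b: {1,2}.
δ(1,b) = {1,2}; δ(2,b) = {1,2,3}.
Union: {1,2,3}.
After b: {1,2,3}.
δ(1,b) = {1,2}; δ(2,b) = {1,2,3}; δ(3,b) = {2,3}.
Union: {1,2,3}.
After b: {1,2,3}.
δ(1,b) = {1,2}; δ(2,b) = {1,2,3}; δ(3,b) = {2,3}.
Union: {1,2,3}.
After b: {1,2,3}.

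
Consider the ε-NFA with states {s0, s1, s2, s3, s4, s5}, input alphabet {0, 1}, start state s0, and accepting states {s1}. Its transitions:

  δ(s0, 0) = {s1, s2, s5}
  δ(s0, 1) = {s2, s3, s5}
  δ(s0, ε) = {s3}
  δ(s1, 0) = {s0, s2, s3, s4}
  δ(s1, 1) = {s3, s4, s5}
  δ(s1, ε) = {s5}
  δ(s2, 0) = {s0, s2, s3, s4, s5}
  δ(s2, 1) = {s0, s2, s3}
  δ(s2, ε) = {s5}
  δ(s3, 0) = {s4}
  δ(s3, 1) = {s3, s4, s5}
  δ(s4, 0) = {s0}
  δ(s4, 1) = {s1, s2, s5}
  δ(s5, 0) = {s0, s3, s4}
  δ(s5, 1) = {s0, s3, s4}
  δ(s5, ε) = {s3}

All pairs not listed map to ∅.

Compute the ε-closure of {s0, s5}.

{s0, s3, s5}

Begin with {s0, s5}.
s0 →ε {s3}; add s3.
ε-closure = {s0, s3, s5}.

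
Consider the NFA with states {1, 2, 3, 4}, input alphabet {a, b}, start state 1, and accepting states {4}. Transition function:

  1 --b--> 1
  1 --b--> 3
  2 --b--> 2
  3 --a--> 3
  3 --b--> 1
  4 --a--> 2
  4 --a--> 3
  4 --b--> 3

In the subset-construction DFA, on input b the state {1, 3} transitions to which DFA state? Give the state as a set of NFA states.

{1, 3}

δ(1,b) = {1, 3}; δ(3,b) = {1}.
Union: {1, 3}.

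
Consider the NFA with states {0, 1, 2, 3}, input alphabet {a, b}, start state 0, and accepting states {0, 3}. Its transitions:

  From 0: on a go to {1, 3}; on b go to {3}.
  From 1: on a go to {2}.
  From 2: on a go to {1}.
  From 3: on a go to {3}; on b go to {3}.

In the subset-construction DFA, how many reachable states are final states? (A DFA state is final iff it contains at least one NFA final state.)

Start state of the DFA: {0}.
{0} --a--> {1, 3}  [new]
{0} --b--> {3}  [new]
{1, 3} --a--> {2, 3}  [new]
{1, 3} --b--> {3}  [seen]
{3} --a--> {3}  [seen]
{3} --b--> {3}  [seen]
{2, 3} --a--> {1, 3}  [seen]
{2, 3} --b--> {3}  [seen]
Reachable DFA states: {0}, {1, 3}, {3}, {2, 3}.
Accepting DFA states (contain an NFA accepting state): {0}, {1, 3}, {3}, {2, 3}.

4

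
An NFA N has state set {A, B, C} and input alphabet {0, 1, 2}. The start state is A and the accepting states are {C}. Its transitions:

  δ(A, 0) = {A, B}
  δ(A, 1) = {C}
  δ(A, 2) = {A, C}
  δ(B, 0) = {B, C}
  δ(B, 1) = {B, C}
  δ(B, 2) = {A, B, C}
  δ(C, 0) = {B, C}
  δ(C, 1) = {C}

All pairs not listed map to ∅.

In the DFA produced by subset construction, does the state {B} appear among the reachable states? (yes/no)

no

Start state of the DFA: {A}.
{A} --0--> {A, B}  [new]
{A} --1--> {C}  [new]
{A} --2--> {A, C}  [new]
{A, B} --0--> {A, B, C}  [new]
{A, B} --1--> {B, C}  [new]
{A, B} --2--> {A, B, C}  [seen]
{C} --0--> {B, C}  [seen]
{C} --1--> {C}  [seen]
{C} --2--> ∅  [new]
{A, C} --0--> {A, B, C}  [seen]
{A, C} --1--> {C}  [seen]
{A, C} --2--> {A, C}  [seen]
{A, B, C} --0--> {A, B, C}  [seen]
{A, B, C} --1--> {B, C}  [seen]
{A, B, C} --2--> {A, B, C}  [seen]
{B, C} --0--> {B, C}  [seen]
{B, C} --1--> {B, C}  [seen]
{B, C} --2--> {A, B, C}  [seen]
∅ --0--> ∅  [seen]
∅ --1--> ∅  [seen]
∅ --2--> ∅  [seen]
Reachable DFA states: {A}, {A, B}, {C}, {A, C}, {A, B, C}, {B, C}, ∅.
{B} is not among them.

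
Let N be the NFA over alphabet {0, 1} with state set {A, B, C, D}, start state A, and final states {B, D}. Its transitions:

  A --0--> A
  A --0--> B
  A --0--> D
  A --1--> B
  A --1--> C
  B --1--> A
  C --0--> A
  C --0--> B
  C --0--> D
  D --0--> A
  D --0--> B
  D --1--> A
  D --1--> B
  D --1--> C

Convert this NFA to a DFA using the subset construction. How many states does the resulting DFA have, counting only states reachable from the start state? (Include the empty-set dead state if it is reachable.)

4

Start state of the DFA: {A}.
{A} --0--> {A, B, D}  [new]
{A} --1--> {B, C}  [new]
{A, B, D} --0--> {A, B, D}  [seen]
{A, B, D} --1--> {A, B, C}  [new]
{B, C} --0--> {A, B, D}  [seen]
{B, C} --1--> {A}  [seen]
{A, B, C} --0--> {A, B, D}  [seen]
{A, B, C} --1--> {A, B, C}  [seen]
Reachable DFA states: {A}, {A, B, D}, {B, C}, {A, B, C}.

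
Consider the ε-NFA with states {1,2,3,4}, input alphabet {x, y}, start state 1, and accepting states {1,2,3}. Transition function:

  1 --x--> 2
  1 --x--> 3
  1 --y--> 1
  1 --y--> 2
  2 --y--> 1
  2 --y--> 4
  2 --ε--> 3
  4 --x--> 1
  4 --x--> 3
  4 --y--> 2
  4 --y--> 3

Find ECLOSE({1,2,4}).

{1,2,3,4}

Begin with {1,2,4}.
2 →ε {3}; add 3.
ε-closure = {1,2,3,4}.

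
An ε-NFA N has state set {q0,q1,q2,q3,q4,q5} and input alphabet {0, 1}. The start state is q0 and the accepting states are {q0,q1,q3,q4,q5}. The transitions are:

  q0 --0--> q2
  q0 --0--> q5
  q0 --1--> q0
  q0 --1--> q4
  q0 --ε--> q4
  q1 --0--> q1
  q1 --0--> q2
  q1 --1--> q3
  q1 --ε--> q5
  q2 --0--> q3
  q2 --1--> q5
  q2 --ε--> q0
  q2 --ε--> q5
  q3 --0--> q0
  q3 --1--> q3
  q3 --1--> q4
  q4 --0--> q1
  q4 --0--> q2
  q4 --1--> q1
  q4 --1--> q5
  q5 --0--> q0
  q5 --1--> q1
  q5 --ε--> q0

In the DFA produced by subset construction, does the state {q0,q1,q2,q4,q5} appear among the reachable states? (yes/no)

yes

Start state of the DFA: {q0,q4} (ε-closure of the NFA start).
{q0,q4} --0--> {q0,q1,q2,q4,q5}  [new]
{q0,q4} --1--> {q0,q1,q4,q5}  [new]
{q0,q1,q2,q4,q5} --0--> {q0,q1,q2,q3,q4,q5}  [new]
{q0,q1,q2,q4,q5} --1--> {q0,q1,q3,q4,q5}  [new]
{q0,q1,q4,q5} --0--> {q0,q1,q2,q4,q5}  [seen]
{q0,q1,q4,q5} --1--> {q0,q1,q3,q4,q5}  [seen]
{q0,q1,q2,q3,q4,q5} --0--> {q0,q1,q2,q3,q4,q5}  [seen]
{q0,q1,q2,q3,q4,q5} --1--> {q0,q1,q3,q4,q5}  [seen]
{q0,q1,q3,q4,q5} --0--> {q0,q1,q2,q4,q5}  [seen]
{q0,q1,q3,q4,q5} --1--> {q0,q1,q3,q4,q5}  [seen]
Reachable DFA states: {q0,q4}, {q0,q1,q2,q4,q5}, {q0,q1,q4,q5}, {q0,q1,q2,q3,q4,q5}, {q0,q1,q3,q4,q5}.
{q0,q1,q2,q4,q5} is among them.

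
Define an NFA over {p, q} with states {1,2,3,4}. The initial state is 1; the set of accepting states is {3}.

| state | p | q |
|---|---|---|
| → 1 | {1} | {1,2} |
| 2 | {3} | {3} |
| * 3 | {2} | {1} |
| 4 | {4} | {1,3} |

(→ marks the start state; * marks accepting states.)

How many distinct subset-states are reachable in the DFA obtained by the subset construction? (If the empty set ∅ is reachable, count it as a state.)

Start state of the DFA: {1}.
{1} --p--> {1}  [seen]
{1} --q--> {1,2}  [new]
{1,2} --p--> {1,3}  [new]
{1,2} --q--> {1,2,3}  [new]
{1,3} --p--> {1,2}  [seen]
{1,3} --q--> {1,2}  [seen]
{1,2,3} --p--> {1,2,3}  [seen]
{1,2,3} --q--> {1,2,3}  [seen]
Reachable DFA states: {1}, {1,2}, {1,3}, {1,2,3}.

4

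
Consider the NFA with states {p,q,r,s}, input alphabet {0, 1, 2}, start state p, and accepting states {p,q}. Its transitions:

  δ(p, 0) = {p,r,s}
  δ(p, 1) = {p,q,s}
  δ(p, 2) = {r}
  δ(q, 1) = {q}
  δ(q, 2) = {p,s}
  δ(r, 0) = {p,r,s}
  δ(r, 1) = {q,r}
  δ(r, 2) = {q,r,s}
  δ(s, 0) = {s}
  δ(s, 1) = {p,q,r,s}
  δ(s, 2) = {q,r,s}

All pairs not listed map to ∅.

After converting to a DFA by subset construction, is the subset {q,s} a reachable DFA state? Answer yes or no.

no

Start state of the DFA: {p}.
{p} --0--> {p,r,s}  [new]
{p} --1--> {p,q,s}  [new]
{p} --2--> {r}  [new]
{p,r,s} --0--> {p,r,s}  [seen]
{p,r,s} --1--> {p,q,r,s}  [new]
{p,r,s} --2--> {q,r,s}  [new]
{p,q,s} --0--> {p,r,s}  [seen]
{p,q,s} --1--> {p,q,r,s}  [seen]
{p,q,s} --2--> {p,q,r,s}  [seen]
{r} --0--> {p,r,s}  [seen]
{r} --1--> {q,r}  [new]
{r} --2--> {q,r,s}  [seen]
{p,q,r,s} --0--> {p,r,s}  [seen]
{p,q,r,s} --1--> {p,q,r,s}  [seen]
{p,q,r,s} --2--> {p,q,r,s}  [seen]
{q,r,s} --0--> {p,r,s}  [seen]
{q,r,s} --1--> {p,q,r,s}  [seen]
{q,r,s} --2--> {p,q,r,s}  [seen]
{q,r} --0--> {p,r,s}  [seen]
{q,r} --1--> {q,r}  [seen]
{q,r} --2--> {p,q,r,s}  [seen]
Reachable DFA states: {p}, {p,r,s}, {p,q,s}, {r}, {p,q,r,s}, {q,r,s}, {q,r}.
{q,s} is not among them.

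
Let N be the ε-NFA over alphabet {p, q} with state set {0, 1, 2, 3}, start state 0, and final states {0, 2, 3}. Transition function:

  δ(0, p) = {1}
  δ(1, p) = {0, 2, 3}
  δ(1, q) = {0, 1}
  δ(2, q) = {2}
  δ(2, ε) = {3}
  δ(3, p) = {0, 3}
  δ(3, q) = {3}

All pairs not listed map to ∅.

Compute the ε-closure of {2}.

{2, 3}

Begin with {2}.
2 →ε {3}; add 3.
ε-closure = {2, 3}.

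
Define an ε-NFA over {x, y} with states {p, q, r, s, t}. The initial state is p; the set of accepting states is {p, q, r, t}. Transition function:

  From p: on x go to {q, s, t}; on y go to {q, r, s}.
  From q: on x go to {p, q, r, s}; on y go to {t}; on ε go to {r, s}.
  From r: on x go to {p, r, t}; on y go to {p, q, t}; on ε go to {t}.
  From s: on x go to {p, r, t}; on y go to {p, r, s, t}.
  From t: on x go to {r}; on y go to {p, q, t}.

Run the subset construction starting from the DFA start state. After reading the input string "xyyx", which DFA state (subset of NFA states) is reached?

Start: {p}.
δ(p,x) = {q, s, t}.
Union: {q, s, t}.
ε-closure gives {q, r, s, t}.
After x: {q, r, s, t}.
δ(q,y) = {t}; δ(r,y) = {p, q, t}; δ(s,y) = {p, r, s, t}; δ(t,y) = {p, q, t}.
Union: {p, q, r, s, t}.
After y: {p, q, r, s, t}.
δ(p,y) = {q, r, s}; δ(q,y) = {t}; δ(r,y) = {p, q, t}; δ(s,y) = {p, r, s, t}; δ(t,y) = {p, q, t}.
Union: {p, q, r, s, t}.
After y: {p, q, r, s, t}.
δ(p,x) = {q, s, t}; δ(q,x) = {p, q, r, s}; δ(r,x) = {p, r, t}; δ(s,x) = {p, r, t}; δ(t,x) = {r}.
Union: {p, q, r, s, t}.
After x: {p, q, r, s, t}.

{p, q, r, s, t}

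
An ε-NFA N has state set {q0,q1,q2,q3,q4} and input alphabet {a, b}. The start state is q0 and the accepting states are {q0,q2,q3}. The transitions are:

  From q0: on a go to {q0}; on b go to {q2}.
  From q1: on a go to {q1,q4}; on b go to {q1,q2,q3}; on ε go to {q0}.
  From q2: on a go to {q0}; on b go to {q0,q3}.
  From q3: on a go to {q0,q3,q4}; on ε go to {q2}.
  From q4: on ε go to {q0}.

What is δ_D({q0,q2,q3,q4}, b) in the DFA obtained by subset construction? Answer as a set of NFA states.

{q0,q2,q3}

δ(q0,b) = {q2}; δ(q2,b) = {q0,q3}; δ(q3,b) = ∅; δ(q4,b) = ∅.
Union: {q0,q2,q3}.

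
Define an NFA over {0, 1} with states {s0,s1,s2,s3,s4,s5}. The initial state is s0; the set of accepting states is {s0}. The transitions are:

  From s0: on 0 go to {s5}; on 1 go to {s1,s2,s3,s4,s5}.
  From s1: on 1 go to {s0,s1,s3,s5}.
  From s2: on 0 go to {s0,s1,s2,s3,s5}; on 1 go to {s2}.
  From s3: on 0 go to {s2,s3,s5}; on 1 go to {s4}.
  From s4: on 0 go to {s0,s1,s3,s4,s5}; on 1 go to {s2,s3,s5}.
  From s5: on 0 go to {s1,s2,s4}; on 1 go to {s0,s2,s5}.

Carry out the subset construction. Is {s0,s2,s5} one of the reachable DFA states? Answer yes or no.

Start state of the DFA: {s0}.
{s0} --0--> {s5}  [new]
{s0} --1--> {s1,s2,s3,s4,s5}  [new]
{s5} --0--> {s1,s2,s4}  [new]
{s5} --1--> {s0,s2,s5}  [new]
{s1,s2,s3,s4,s5} --0--> {s0,s1,s2,s3,s4,s5}  [new]
{s1,s2,s3,s4,s5} --1--> {s0,s1,s2,s3,s4,s5}  [seen]
{s1,s2,s4} --0--> {s0,s1,s2,s3,s4,s5}  [seen]
{s1,s2,s4} --1--> {s0,s1,s2,s3,s5}  [new]
{s0,s2,s5} --0--> {s0,s1,s2,s3,s4,s5}  [seen]
{s0,s2,s5} --1--> {s0,s1,s2,s3,s4,s5}  [seen]
{s0,s1,s2,s3,s4,s5} --0--> {s0,s1,s2,s3,s4,s5}  [seen]
{s0,s1,s2,s3,s4,s5} --1--> {s0,s1,s2,s3,s4,s5}  [seen]
{s0,s1,s2,s3,s5} --0--> {s0,s1,s2,s3,s4,s5}  [seen]
{s0,s1,s2,s3,s5} --1--> {s0,s1,s2,s3,s4,s5}  [seen]
Reachable DFA states: {s0}, {s5}, {s1,s2,s3,s4,s5}, {s1,s2,s4}, {s0,s2,s5}, {s0,s1,s2,s3,s4,s5}, {s0,s1,s2,s3,s5}.
{s0,s2,s5} is among them.

yes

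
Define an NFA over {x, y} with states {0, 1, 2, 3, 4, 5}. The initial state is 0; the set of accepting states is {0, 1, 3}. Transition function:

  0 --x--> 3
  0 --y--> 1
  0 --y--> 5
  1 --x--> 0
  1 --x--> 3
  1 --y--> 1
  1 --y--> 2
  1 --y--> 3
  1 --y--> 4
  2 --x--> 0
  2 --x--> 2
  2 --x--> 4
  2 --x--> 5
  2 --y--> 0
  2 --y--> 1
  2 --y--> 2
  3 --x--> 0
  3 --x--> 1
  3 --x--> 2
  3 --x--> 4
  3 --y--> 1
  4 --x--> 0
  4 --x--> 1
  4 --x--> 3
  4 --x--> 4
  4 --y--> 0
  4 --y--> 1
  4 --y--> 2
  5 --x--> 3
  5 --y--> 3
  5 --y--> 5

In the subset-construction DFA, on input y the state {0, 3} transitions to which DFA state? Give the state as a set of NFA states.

δ(0,y) = {1, 5}; δ(3,y) = {1}.
Union: {1, 5}.

{1, 5}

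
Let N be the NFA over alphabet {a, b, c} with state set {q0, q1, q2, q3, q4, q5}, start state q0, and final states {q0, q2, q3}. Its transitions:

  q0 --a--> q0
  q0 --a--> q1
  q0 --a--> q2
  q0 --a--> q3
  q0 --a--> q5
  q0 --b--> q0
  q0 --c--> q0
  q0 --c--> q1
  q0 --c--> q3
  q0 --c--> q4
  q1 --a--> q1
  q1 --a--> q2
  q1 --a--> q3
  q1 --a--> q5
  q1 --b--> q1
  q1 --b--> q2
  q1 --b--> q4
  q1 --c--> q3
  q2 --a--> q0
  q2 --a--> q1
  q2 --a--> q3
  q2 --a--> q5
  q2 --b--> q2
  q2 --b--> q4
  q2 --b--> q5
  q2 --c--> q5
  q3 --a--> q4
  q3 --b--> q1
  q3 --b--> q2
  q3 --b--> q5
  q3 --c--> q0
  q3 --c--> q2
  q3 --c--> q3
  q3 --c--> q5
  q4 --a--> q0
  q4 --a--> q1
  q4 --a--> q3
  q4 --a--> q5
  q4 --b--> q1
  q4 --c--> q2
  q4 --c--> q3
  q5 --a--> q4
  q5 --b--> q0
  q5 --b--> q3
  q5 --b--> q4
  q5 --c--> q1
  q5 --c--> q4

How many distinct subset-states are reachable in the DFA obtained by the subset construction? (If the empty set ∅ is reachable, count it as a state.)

Start state of the DFA: {q0}.
{q0} --a--> {q0, q1, q2, q3, q5}  [new]
{q0} --b--> {q0}  [seen]
{q0} --c--> {q0, q1, q3, q4}  [new]
{q0, q1, q2, q3, q5} --a--> {q0, q1, q2, q3, q4, q5}  [new]
{q0, q1, q2, q3, q5} --b--> {q0, q1, q2, q3, q4, q5}  [seen]
{q0, q1, q2, q3, q5} --c--> {q0, q1, q2, q3, q4, q5}  [seen]
{q0, q1, q3, q4} --a--> {q0, q1, q2, q3, q4, q5}  [seen]
{q0, q1, q3, q4} --b--> {q0, q1, q2, q4, q5}  [new]
{q0, q1, q3, q4} --c--> {q0, q1, q2, q3, q4, q5}  [seen]
{q0, q1, q2, q3, q4, q5} --a--> {q0, q1, q2, q3, q4, q5}  [seen]
{q0, q1, q2, q3, q4, q5} --b--> {q0, q1, q2, q3, q4, q5}  [seen]
{q0, q1, q2, q3, q4, q5} --c--> {q0, q1, q2, q3, q4, q5}  [seen]
{q0, q1, q2, q4, q5} --a--> {q0, q1, q2, q3, q4, q5}  [seen]
{q0, q1, q2, q4, q5} --b--> {q0, q1, q2, q3, q4, q5}  [seen]
{q0, q1, q2, q4, q5} --c--> {q0, q1, q2, q3, q4, q5}  [seen]
Reachable DFA states: {q0}, {q0, q1, q2, q3, q5}, {q0, q1, q3, q4}, {q0, q1, q2, q3, q4, q5}, {q0, q1, q2, q4, q5}.

5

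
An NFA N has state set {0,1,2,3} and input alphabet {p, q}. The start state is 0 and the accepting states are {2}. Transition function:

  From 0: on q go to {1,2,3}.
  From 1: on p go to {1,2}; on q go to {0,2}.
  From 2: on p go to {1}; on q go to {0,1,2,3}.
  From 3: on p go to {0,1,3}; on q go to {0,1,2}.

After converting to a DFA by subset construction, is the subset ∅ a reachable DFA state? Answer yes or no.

Start state of the DFA: {0}.
{0} --p--> ∅  [new]
{0} --q--> {1,2,3}  [new]
∅ --p--> ∅  [seen]
∅ --q--> ∅  [seen]
{1,2,3} --p--> {0,1,2,3}  [new]
{1,2,3} --q--> {0,1,2,3}  [seen]
{0,1,2,3} --p--> {0,1,2,3}  [seen]
{0,1,2,3} --q--> {0,1,2,3}  [seen]
Reachable DFA states: {0}, ∅, {1,2,3}, {0,1,2,3}.
∅ is among them.

yes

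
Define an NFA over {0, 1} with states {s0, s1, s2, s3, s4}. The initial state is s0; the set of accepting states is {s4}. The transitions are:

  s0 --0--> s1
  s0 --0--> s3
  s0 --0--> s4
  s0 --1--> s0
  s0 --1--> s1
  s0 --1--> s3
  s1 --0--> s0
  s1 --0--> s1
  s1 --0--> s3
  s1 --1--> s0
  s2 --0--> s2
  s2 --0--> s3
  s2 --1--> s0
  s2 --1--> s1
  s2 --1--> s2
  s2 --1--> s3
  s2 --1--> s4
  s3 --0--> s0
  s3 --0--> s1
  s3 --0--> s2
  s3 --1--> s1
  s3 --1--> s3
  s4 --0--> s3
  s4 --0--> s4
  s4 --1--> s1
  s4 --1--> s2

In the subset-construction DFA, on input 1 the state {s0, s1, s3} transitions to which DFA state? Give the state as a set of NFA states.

{s0, s1, s3}

δ(s0,1) = {s0, s1, s3}; δ(s1,1) = {s0}; δ(s3,1) = {s1, s3}.
Union: {s0, s1, s3}.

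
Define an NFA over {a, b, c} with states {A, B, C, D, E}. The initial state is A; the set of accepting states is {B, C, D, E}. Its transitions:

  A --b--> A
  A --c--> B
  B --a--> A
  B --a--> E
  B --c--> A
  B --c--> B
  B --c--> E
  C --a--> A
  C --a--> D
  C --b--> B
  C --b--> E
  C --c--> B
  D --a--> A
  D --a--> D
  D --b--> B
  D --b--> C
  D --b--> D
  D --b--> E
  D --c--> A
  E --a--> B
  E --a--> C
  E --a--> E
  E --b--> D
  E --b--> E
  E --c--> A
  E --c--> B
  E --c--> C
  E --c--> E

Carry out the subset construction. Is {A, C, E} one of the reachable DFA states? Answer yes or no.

Start state of the DFA: {A}.
{A} --a--> ∅  [new]
{A} --b--> {A}  [seen]
{A} --c--> {B}  [new]
∅ --a--> ∅  [seen]
∅ --b--> ∅  [seen]
∅ --c--> ∅  [seen]
{B} --a--> {A, E}  [new]
{B} --b--> ∅  [seen]
{B} --c--> {A, B, E}  [new]
{A, E} --a--> {B, C, E}  [new]
{A, E} --b--> {A, D, E}  [new]
{A, E} --c--> {A, B, C, E}  [new]
{A, B, E} --a--> {A, B, C, E}  [seen]
{A, B, E} --b--> {A, D, E}  [seen]
{A, B, E} --c--> {A, B, C, E}  [seen]
{B, C, E} --a--> {A, B, C, D, E}  [new]
{B, C, E} --b--> {B, D, E}  [new]
{B, C, E} --c--> {A, B, C, E}  [seen]
{A, D, E} --a--> {A, B, C, D, E}  [seen]
{A, D, E} --b--> {A, B, C, D, E}  [seen]
{A, D, E} --c--> {A, B, C, E}  [seen]
{A, B, C, E} --a--> {A, B, C, D, E}  [seen]
{A, B, C, E} --b--> {A, B, D, E}  [new]
{A, B, C, E} --c--> {A, B, C, E}  [seen]
{A, B, C, D, E} --a--> {A, B, C, D, E}  [seen]
{A, B, C, D, E} --b--> {A, B, C, D, E}  [seen]
{A, B, C, D, E} --c--> {A, B, C, E}  [seen]
{B, D, E} --a--> {A, B, C, D, E}  [seen]
{B, D, E} --b--> {B, C, D, E}  [new]
{B, D, E} --c--> {A, B, C, E}  [seen]
{A, B, D, E} --a--> {A, B, C, D, E}  [seen]
{A, B, D, E} --b--> {A, B, C, D, E}  [seen]
{A, B, D, E} --c--> {A, B, C, E}  [seen]
{B, C, D, E} --a--> {A, B, C, D, E}  [seen]
{B, C, D, E} --b--> {B, C, D, E}  [seen]
{B, C, D, E} --c--> {A, B, C, E}  [seen]
Reachable DFA states: {A}, ∅, {B}, {A, E}, {A, B, E}, {B, C, E}, {A, D, E}, {A, B, C, E}, {A, B, C, D, E}, {B, D, E}, {A, B, D, E}, {B, C, D, E}.
{A, C, E} is not among them.

no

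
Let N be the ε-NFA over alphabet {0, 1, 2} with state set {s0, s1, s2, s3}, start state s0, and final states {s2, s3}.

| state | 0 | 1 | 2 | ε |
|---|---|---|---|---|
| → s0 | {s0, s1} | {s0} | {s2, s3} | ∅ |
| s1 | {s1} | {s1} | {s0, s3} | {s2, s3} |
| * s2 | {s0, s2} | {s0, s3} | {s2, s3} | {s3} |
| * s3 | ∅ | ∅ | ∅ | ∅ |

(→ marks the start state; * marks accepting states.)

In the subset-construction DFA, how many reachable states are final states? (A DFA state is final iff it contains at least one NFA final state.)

Start state of the DFA: {s0} (ε-closure of the NFA start).
{s0} --0--> {s0, s1, s2, s3}  [new]
{s0} --1--> {s0}  [seen]
{s0} --2--> {s2, s3}  [new]
{s0, s1, s2, s3} --0--> {s0, s1, s2, s3}  [seen]
{s0, s1, s2, s3} --1--> {s0, s1, s2, s3}  [seen]
{s0, s1, s2, s3} --2--> {s0, s2, s3}  [new]
{s2, s3} --0--> {s0, s2, s3}  [seen]
{s2, s3} --1--> {s0, s3}  [new]
{s2, s3} --2--> {s2, s3}  [seen]
{s0, s2, s3} --0--> {s0, s1, s2, s3}  [seen]
{s0, s2, s3} --1--> {s0, s3}  [seen]
{s0, s2, s3} --2--> {s2, s3}  [seen]
{s0, s3} --0--> {s0, s1, s2, s3}  [seen]
{s0, s3} --1--> {s0}  [seen]
{s0, s3} --2--> {s2, s3}  [seen]
Reachable DFA states: {s0}, {s0, s1, s2, s3}, {s2, s3}, {s0, s2, s3}, {s0, s3}.
Accepting DFA states (contain an NFA accepting state): {s0, s1, s2, s3}, {s2, s3}, {s0, s2, s3}, {s0, s3}.

4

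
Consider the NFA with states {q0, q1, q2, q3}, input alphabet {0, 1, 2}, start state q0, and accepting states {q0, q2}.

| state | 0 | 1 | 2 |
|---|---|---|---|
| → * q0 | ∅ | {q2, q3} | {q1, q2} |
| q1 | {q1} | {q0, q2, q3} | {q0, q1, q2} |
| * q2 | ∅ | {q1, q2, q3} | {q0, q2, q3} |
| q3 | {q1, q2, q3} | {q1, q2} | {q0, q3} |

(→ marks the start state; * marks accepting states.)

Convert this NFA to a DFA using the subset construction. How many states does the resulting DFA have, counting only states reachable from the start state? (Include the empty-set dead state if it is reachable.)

Start state of the DFA: {q0}.
{q0} --0--> ∅  [new]
{q0} --1--> {q2, q3}  [new]
{q0} --2--> {q1, q2}  [new]
∅ --0--> ∅  [seen]
∅ --1--> ∅  [seen]
∅ --2--> ∅  [seen]
{q2, q3} --0--> {q1, q2, q3}  [new]
{q2, q3} --1--> {q1, q2, q3}  [seen]
{q2, q3} --2--> {q0, q2, q3}  [new]
{q1, q2} --0--> {q1}  [new]
{q1, q2} --1--> {q0, q1, q2, q3}  [new]
{q1, q2} --2--> {q0, q1, q2, q3}  [seen]
{q1, q2, q3} --0--> {q1, q2, q3}  [seen]
{q1, q2, q3} --1--> {q0, q1, q2, q3}  [seen]
{q1, q2, q3} --2--> {q0, q1, q2, q3}  [seen]
{q0, q2, q3} --0--> {q1, q2, q3}  [seen]
{q0, q2, q3} --1--> {q1, q2, q3}  [seen]
{q0, q2, q3} --2--> {q0, q1, q2, q3}  [seen]
{q1} --0--> {q1}  [seen]
{q1} --1--> {q0, q2, q3}  [seen]
{q1} --2--> {q0, q1, q2}  [new]
{q0, q1, q2, q3} --0--> {q1, q2, q3}  [seen]
{q0, q1, q2, q3} --1--> {q0, q1, q2, q3}  [seen]
{q0, q1, q2, q3} --2--> {q0, q1, q2, q3}  [seen]
{q0, q1, q2} --0--> {q1}  [seen]
{q0, q1, q2} --1--> {q0, q1, q2, q3}  [seen]
{q0, q1, q2} --2--> {q0, q1, q2, q3}  [seen]
Reachable DFA states: {q0}, ∅, {q2, q3}, {q1, q2}, {q1, q2, q3}, {q0, q2, q3}, {q1}, {q0, q1, q2, q3}, {q0, q1, q2}.

9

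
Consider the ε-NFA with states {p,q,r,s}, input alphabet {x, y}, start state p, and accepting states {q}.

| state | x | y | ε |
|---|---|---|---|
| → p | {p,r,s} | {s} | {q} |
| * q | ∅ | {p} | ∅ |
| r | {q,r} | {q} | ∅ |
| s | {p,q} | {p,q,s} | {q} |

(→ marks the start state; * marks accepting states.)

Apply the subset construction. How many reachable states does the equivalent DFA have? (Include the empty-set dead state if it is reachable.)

Start state of the DFA: {p,q} (ε-closure of the NFA start).
{p,q} --x--> {p,q,r,s}  [new]
{p,q} --y--> {p,q,s}  [new]
{p,q,r,s} --x--> {p,q,r,s}  [seen]
{p,q,r,s} --y--> {p,q,s}  [seen]
{p,q,s} --x--> {p,q,r,s}  [seen]
{p,q,s} --y--> {p,q,s}  [seen]
Reachable DFA states: {p,q}, {p,q,r,s}, {p,q,s}.

3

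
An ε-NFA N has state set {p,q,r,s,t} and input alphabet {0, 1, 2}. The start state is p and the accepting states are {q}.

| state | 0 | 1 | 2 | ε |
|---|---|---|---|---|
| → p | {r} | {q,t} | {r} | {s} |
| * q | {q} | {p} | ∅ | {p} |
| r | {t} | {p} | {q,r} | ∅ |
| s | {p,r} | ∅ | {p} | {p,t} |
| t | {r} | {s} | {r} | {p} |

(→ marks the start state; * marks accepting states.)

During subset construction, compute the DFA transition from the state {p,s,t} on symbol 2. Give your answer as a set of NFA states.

δ(p,2) = {r}; δ(s,2) = {p}; δ(t,2) = {r}.
Union: {p,r}.
ε-closure gives {p,r,s,t}.

{p,r,s,t}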